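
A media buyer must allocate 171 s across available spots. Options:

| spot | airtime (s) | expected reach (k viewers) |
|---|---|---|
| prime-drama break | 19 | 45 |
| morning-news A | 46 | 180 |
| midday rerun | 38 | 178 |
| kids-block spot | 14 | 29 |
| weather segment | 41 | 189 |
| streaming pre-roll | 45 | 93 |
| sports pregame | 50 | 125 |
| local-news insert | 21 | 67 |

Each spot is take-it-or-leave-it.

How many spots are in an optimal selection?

5

Best achievable expected reach is 659.
One optimal bundle: prime-drama break + morning-news A + midday rerun + weather segment + local-news insert (165 s).
All optima have 5 spots.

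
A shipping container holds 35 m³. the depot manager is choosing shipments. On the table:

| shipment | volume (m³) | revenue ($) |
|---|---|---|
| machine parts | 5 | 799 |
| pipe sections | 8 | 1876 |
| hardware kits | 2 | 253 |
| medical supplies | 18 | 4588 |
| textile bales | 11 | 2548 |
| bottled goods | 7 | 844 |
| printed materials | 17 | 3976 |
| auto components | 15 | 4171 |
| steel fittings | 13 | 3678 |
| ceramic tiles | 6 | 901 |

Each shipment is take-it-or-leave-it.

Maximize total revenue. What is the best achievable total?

9012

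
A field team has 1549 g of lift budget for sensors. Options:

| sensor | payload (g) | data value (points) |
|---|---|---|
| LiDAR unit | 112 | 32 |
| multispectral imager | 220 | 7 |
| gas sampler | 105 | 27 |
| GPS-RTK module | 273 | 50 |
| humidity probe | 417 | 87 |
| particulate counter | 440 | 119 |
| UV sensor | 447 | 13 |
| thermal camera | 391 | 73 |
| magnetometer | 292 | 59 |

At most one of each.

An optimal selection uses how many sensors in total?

Best achievable data value is 347.
LiDAR unit + GPS-RTK module + humidity probe + particulate counter + magnetometer hits 347 at 1534 g.
Any selection reaching 347 contains exactly 5 sensors.

5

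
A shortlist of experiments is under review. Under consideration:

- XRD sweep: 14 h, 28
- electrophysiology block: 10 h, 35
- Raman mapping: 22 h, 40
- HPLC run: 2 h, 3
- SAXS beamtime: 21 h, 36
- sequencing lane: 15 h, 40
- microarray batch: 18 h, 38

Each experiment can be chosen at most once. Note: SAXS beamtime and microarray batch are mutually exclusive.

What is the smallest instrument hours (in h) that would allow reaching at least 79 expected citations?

Look for the lowest-instrument combination reaching 79.
HPLC run + sequencing lane + microarray batch reaches 81 using 35 h.
Any bundle with less than 35 h falls short of 79.

35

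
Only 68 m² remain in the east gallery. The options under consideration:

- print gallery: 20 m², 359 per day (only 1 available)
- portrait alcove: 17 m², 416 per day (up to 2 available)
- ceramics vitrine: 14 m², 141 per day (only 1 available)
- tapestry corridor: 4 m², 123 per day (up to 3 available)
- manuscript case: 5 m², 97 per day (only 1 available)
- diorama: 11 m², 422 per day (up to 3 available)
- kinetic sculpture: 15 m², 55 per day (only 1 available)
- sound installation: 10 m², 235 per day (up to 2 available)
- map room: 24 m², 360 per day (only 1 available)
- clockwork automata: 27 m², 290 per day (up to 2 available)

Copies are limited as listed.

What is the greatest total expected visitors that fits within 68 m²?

Ranking by ratio (expected visitors/m²): diorama 38.36, tapestry corridor 30.75, portrait alcove 24.47, sound installation 23.50.
Greedy by ratio would take portrait alcove + 3×tapestry corridor + manuscript case + 3×diorama: 67 m² used, total 2148.
Replace tapestry corridor and manuscript case with sound installation: the trade gains 15 net, giving 2163 at 68 m².

2163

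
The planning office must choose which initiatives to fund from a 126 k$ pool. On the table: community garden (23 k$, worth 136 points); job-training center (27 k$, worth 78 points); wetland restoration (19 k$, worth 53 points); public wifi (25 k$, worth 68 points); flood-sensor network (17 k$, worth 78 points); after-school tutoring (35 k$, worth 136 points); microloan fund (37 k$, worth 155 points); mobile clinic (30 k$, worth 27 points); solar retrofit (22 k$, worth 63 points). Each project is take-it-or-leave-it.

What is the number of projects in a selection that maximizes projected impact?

The maximum projected impact within 126 k$ is 510.
community garden + job-training center + flood-sensor network + microloan fund + solar retrofit hits 510 at 126 k$.
All optima have 5 projects.

5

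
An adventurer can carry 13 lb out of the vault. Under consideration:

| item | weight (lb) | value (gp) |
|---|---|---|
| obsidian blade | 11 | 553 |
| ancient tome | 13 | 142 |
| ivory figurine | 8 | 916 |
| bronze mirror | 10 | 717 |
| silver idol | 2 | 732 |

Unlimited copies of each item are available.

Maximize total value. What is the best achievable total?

4392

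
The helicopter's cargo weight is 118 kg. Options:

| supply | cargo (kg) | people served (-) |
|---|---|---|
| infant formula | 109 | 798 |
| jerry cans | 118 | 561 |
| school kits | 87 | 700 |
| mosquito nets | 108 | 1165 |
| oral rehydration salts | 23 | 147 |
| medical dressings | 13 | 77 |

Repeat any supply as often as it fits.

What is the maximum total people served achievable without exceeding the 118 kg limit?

1165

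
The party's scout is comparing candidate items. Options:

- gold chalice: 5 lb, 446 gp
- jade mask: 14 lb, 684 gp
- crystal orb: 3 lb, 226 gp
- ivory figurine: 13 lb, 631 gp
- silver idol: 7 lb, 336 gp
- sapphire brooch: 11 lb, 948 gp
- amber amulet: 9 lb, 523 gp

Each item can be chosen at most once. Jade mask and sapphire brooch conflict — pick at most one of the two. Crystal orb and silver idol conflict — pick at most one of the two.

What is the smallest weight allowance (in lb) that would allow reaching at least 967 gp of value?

14

Look for the lowest-weight combination reaching 967.
Taking crystal orb + sapphire brooch gives 1174 (≥ 967) for 14 lb.
Any bundle with less than 14 lb falls short of 967.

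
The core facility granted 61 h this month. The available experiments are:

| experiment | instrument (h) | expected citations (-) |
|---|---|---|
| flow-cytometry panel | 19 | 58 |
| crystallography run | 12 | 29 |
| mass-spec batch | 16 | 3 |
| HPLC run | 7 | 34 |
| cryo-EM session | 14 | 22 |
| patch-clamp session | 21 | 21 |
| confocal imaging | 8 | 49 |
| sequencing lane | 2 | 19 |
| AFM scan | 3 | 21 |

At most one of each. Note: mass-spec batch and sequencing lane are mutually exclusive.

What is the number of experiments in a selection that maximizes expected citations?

6

Best achievable expected citations is 210.
One optimal bundle: flow-cytometry panel + crystallography run + HPLC run + confocal imaging + sequencing lane + AFM scan (51 h).
Any selection reaching 210 contains exactly 6 experiments.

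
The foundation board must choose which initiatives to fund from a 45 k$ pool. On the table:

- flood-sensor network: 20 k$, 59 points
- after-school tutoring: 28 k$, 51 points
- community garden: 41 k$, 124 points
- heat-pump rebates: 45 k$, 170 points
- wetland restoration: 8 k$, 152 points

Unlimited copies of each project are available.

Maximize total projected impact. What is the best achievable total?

760

Ranking by ratio (projected impact/k$): wetland restoration 19.00, heat-pump rebates 3.78, community garden 3.02.
Taking 5×wetland restoration: 40 k$ used, 760 in projected impact.
Nothing else within 45 k$ beats 760.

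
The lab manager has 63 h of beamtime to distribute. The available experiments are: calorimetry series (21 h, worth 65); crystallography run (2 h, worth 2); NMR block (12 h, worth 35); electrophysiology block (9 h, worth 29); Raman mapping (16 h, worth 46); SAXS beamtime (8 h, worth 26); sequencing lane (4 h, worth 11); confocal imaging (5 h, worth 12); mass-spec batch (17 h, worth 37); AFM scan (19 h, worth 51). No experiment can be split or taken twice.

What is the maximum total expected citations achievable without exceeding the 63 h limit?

189

Filling by ratio: calorimetry series + crystallography run + NMR block + electrophysiology block + SAXS beamtime + sequencing lane + confocal imaging for 180, with 2 h left unused.
Replace crystallography run and NMR block with Raman mapping: the trade gains 9 net, giving 189 at 63 h.
Next best is calorimetry series + NMR block + electrophysiology block + Raman mapping + confocal imaging at 187 (63 h) — short by 2.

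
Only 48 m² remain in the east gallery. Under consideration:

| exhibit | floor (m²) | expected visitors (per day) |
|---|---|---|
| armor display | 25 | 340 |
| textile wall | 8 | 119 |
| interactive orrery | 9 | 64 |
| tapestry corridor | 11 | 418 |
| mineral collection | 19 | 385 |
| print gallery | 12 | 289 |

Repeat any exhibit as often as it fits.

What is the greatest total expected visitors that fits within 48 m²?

1672

Taking 4×tapestry corridor: 44 m² used, 1672 in expected visitors.
The spare 4 m² is too small for any remaining exhibit, and no exchange beats 1672.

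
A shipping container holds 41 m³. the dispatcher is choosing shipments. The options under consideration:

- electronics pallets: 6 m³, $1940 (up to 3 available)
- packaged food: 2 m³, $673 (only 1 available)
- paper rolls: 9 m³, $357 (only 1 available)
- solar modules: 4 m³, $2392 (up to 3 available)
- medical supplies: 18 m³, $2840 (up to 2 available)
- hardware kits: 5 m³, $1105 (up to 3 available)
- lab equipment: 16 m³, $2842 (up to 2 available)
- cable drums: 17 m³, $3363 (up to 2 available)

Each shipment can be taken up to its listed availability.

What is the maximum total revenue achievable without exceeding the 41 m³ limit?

15206

A density-first pass picks 3×electronics pallets + packaged food + 3×solar modules + hardware kits — 14774 at 37 m³.
Dropping packaged food frees 2 m³; slotting in hardware kits (5 m³) lifts the total to 15206 at 40 m³.
That's the maximum — no swap from here does better than 15206.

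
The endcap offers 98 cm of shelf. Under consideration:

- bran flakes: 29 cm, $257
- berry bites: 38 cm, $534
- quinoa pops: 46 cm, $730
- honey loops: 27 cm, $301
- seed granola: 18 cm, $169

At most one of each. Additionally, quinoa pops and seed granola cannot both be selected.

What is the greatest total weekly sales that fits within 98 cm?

1264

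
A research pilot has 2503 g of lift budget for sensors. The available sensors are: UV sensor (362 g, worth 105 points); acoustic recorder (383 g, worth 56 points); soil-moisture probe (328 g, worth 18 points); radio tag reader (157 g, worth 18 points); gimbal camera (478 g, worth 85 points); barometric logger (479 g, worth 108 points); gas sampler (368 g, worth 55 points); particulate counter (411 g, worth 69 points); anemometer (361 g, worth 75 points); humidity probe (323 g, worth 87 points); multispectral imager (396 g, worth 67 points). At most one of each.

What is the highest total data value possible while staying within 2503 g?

Ranking by ratio (data value/g): UV sensor 0.29, humidity probe 0.27, barometric logger 0.23.
Filling by ratio: UV sensor + gimbal camera + barometric logger + anemometer + humidity probe + multispectral imager for 527, with 104 g left unused.
Dropping multispectral imager frees 396 g; slotting in particulate counter (411 g) lifts the total to 529 at 2414 g.
UV sensor + radio tag reader + barometric logger + particulate counter + anemometer + humidity probe + multispectral imager matches that 529 at 2489 g; no feasible combination exceeds it.

529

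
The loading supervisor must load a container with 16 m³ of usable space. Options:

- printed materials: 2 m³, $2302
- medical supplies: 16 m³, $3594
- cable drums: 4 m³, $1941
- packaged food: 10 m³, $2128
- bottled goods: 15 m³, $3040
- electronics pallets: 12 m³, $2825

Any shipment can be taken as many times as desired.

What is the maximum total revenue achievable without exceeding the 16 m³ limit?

Density check — printed materials 1151.00, cable drums 485.25, electronics pallets 235.42 are the best per m³.
Taking 8×printed materials: 16 m³ used, 18416 in revenue.

18416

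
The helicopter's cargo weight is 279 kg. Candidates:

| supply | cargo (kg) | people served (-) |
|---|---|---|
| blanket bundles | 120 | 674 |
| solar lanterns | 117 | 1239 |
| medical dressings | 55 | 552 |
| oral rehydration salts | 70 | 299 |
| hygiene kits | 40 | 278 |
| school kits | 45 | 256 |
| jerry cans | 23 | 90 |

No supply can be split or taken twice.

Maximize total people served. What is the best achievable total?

2325

Density check — solar lanterns 10.59, medical dressings 10.04, hygiene kits 6.95 are the best per kg.
Taking solar lanterns + medical dressings + hygiene kits + school kits: 257 kg used, 2325 in people served.
Nothing else within 279 kg beats 2325.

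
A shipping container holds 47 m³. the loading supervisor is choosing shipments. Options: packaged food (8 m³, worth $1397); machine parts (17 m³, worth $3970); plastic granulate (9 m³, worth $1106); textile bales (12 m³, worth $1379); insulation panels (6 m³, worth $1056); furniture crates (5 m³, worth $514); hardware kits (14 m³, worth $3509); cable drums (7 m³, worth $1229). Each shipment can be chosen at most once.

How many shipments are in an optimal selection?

4

Optimal total is 10105.
For example packaged food + machine parts + hardware kits + cable drums achieves it, using 46 m³.
Every optimal selection uses 4 shipments.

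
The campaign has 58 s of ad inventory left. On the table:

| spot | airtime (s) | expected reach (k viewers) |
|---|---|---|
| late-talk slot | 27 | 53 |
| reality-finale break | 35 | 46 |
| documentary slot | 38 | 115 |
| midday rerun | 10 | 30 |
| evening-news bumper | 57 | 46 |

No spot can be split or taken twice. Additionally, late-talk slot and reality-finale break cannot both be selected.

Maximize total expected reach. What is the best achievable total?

Density check — documentary slot 3.03, midday rerun 3.00, late-talk slot 1.96, reality-finale break 1.31 are the best per s.
Documentary slot + midday rerun uses 48 of the 58 s and totals 145.
No other feasible combination exceeds 145.

145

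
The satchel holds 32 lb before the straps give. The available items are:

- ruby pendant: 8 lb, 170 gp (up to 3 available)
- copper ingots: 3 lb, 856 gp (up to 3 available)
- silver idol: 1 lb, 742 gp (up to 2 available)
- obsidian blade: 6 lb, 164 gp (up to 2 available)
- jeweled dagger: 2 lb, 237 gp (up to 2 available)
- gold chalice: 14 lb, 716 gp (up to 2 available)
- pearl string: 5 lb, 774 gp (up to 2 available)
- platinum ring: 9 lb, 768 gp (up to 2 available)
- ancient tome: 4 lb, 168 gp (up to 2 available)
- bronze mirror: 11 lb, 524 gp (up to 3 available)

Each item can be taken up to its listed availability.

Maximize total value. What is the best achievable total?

Ranking by ratio (value/lb): silver idol 742.00, copper ingots 285.33, pearl string 154.80.
The ratio heuristic lands on 3×copper ingots + 2×silver idol + 2×jeweled dagger + 2×pearl string + ancient tome (6242) but leaves 3 lb idle.
Dropping jeweled dagger and ancient tome frees 6 lb; slotting in platinum ring (9 lb) lifts the total to 6605 at 32 lb.

6605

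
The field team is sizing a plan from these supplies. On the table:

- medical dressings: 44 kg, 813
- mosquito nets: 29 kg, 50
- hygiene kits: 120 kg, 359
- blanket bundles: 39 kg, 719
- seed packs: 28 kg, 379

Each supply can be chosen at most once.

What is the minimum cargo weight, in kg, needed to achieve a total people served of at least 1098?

67

Need the lightest bundle worth ≥ 1098.
blanket bundles + seed packs reaches 1098 using 67 kg.
No combination under 67 kg hits 1098.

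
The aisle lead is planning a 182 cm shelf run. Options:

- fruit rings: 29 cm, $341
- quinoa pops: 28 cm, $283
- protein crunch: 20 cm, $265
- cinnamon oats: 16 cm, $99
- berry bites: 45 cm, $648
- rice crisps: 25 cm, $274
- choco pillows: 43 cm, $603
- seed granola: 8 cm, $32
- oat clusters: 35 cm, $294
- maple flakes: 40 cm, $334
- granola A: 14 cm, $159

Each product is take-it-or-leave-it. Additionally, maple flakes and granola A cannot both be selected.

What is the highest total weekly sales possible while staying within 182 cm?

Density check — berry bites 14.40, choco pillows 14.02, protein crunch 13.25, fruit rings 11.76 are the best per cm.
Taking the top-ratio products first gives fruit rings + protein crunch + berry bites + rice crisps + choco pillows + granola A for 2290 (176 cm).
Dropping rice crisps frees 25 cm; slotting in quinoa pops (28 cm) lifts the total to 2299 at 179 cm.
The spare 3 cm is too small for any remaining product, and no feasible exchange beats 2299.

2299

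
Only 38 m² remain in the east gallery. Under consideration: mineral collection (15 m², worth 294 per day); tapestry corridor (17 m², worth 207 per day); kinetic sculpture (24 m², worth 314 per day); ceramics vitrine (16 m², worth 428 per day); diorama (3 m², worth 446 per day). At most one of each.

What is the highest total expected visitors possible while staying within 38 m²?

Ranking by ratio (expected visitors/m²): diorama 148.67, ceramics vitrine 26.75, mineral collection 19.60.
Taking mineral collection + ceramics vitrine + diorama: 34 m² used, 1168 in expected visitors.
The spare 4 m² is too small for any remaining exhibit, and no exchange beats 1168.

1168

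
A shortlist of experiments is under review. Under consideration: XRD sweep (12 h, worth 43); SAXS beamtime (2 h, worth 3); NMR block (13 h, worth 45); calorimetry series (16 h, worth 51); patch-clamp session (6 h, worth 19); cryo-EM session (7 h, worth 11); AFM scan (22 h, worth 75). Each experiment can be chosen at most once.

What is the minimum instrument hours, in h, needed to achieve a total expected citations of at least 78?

Look for the lowest-instrument combination reaching 78.
SAXS beamtime + AFM scan: 78 expected citations at 24 h.
No combination under 24 h hits 78.

24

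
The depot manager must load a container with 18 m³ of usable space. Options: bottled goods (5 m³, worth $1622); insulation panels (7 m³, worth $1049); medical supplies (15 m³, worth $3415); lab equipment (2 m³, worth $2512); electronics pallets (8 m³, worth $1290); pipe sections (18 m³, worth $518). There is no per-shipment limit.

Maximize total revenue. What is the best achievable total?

Best packing: 9×lab equipment — 18 m³, 22608 total.
That's the maximum — no swap from here does better than 22608.

22608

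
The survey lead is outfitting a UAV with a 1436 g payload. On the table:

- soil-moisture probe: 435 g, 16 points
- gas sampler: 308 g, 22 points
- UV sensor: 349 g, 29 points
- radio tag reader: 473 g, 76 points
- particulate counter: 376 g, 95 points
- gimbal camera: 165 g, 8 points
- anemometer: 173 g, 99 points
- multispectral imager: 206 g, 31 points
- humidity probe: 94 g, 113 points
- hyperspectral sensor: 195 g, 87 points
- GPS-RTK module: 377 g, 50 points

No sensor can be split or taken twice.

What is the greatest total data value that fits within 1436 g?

475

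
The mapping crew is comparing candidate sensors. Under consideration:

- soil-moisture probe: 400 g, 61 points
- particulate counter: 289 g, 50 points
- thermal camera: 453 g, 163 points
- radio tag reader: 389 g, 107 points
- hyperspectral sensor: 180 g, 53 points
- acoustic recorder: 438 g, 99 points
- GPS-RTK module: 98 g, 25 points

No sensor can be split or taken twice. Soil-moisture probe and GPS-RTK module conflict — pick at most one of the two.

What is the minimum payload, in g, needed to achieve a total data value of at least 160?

453

Look for the lowest-payload combination reaching 160.
Taking thermal camera gives 163 (≥ 160) for 453 g.
No combination under 453 g hits 160.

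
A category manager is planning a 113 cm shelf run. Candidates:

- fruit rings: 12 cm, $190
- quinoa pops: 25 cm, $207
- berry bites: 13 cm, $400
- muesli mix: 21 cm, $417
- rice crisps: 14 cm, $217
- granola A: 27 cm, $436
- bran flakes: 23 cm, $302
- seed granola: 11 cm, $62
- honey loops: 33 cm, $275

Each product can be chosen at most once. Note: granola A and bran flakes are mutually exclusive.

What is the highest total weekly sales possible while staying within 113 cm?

Ranking by ratio (weekly sales/cm): berry bites 30.77, muesli mix 19.86, granola A 16.15.
Taking fruit rings + quinoa pops + berry bites + muesli mix + rice crisps + granola A: 112 cm used, 1867 in weekly sales.
No other feasible combination exceeds 1867.

1867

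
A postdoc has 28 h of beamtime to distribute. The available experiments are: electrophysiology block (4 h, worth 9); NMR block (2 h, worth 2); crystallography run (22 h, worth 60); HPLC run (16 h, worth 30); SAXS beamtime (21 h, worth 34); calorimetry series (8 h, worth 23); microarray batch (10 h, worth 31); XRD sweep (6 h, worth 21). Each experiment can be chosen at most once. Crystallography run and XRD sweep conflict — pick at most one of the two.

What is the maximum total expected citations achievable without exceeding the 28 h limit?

84

Electrophysiology block + calorimetry series + microarray batch + XRD sweep uses 28 of the 28 h and totals 84.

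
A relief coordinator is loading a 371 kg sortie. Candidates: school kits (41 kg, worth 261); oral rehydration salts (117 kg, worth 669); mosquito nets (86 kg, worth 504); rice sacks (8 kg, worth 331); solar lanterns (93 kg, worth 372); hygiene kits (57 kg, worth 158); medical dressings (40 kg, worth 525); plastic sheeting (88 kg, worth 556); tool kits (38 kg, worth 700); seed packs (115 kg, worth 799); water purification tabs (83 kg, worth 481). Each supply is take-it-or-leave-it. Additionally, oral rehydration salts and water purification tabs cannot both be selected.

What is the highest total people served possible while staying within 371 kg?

3340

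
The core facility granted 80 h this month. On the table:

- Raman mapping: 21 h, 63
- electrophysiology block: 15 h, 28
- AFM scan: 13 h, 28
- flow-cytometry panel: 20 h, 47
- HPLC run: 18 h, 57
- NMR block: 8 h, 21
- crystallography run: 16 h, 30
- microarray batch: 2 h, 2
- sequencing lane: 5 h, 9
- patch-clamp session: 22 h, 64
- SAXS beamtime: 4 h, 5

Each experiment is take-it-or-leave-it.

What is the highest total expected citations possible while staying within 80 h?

Density check — HPLC run 3.17, Raman mapping 3.00, patch-clamp session 2.91, NMR block 2.62 are the best per h.
Raman mapping + AFM scan + HPLC run + sequencing lane + patch-clamp session uses 79 of the 80 h and totals 221.
Nothing else within 80 h beats 221.

221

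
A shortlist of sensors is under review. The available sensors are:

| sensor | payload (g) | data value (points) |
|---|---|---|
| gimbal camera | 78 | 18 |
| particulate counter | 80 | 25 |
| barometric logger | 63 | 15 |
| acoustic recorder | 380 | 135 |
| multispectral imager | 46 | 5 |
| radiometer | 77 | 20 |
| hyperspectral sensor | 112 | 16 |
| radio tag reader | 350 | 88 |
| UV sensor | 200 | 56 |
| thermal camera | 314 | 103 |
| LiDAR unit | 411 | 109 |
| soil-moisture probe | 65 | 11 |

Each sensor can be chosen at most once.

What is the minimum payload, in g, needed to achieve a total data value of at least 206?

Minimise g subject to total data value ≥ 206.
barometric logger + acoustic recorder + UV sensor reaches 206 using 643 g.
No combination under 643 g hits 206.

643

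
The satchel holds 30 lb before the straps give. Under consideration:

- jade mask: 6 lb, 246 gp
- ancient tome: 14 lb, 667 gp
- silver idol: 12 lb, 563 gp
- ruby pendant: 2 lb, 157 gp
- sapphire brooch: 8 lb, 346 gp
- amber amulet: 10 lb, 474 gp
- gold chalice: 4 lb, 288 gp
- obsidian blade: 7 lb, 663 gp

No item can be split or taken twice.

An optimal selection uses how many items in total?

5

Optimal total is 1828.
For example jade mask + ruby pendant + amber amulet + gold chalice + obsidian blade achieves it, using 29 lb.
Every optimal selection uses 5 items.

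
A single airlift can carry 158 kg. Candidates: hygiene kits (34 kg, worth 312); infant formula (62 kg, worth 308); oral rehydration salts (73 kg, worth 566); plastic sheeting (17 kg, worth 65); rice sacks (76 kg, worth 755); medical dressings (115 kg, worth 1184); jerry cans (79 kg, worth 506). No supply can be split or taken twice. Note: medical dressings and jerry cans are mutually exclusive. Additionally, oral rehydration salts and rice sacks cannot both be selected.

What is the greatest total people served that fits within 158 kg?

1496

Density check — medical dressings 10.30, rice sacks 9.93, hygiene kits 9.18, oral rehydration salts 7.75 are the best per kg.
Hygiene kits + medical dressings uses 149 of the 158 kg and totals 1496.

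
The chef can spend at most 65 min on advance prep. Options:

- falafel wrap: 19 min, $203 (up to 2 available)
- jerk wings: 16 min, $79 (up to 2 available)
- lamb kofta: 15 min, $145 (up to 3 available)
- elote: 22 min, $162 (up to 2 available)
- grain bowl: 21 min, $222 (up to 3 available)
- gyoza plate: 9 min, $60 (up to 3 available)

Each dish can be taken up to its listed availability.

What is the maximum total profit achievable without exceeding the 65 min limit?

By profit per min: falafel wrap 10.68, grain bowl 10.57, lamb kofta 9.67, elote 7.36 lead.
Greedy by ratio would take 2×falafel wrap + grain bowl: 59 min used, total 628.
Replace 2×falafel wrap with 2×grain bowl: the trade gains 38 net, giving 666 at 63 min.
The spare 2 min is too small for any remaining dish, and no exchange beats 666.

666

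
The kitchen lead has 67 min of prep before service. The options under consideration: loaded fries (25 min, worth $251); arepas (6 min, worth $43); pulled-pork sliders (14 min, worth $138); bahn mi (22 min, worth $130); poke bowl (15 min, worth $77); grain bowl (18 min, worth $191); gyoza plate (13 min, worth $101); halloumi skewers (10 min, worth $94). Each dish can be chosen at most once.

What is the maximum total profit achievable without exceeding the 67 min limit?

Ranking by ratio (profit/min): grain bowl 10.61, loaded fries 10.04, pulled-pork sliders 9.86.
Taking loaded fries + pulled-pork sliders + grain bowl + halloumi skewers: 67 min used, 674 in profit.
The closest alternative, loaded fries + grain bowl + gyoza plate + halloumi skewers, reaches only 637.

674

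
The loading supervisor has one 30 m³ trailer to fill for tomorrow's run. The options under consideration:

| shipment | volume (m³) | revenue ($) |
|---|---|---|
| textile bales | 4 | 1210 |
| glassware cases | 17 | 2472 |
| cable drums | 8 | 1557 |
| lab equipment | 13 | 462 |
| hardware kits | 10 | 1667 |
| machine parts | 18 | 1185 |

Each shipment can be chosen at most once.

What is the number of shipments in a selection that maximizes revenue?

Best achievable revenue is 5239.
For example textile bales + glassware cases + cable drums achieves it, using 29 m³.
Any selection reaching 5239 contains exactly 3 shipments.

3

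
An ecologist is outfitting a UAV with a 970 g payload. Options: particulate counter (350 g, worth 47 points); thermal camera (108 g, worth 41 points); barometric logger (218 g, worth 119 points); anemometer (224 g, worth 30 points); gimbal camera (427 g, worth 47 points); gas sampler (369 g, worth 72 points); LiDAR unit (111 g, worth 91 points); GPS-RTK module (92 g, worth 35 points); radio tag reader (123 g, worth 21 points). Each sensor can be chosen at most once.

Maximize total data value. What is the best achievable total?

358

Best packing: thermal camera + barometric logger + gas sampler + LiDAR unit + GPS-RTK module — 898 g, 358 total.
Next best is thermal camera + barometric logger + gas sampler + LiDAR unit + radio tag reader at 344 (929 g) — short by 14.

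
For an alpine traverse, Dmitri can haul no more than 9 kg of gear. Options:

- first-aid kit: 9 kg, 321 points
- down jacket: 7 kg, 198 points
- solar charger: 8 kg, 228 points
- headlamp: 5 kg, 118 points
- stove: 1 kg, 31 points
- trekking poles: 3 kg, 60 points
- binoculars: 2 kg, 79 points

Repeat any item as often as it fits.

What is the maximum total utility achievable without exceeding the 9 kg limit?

347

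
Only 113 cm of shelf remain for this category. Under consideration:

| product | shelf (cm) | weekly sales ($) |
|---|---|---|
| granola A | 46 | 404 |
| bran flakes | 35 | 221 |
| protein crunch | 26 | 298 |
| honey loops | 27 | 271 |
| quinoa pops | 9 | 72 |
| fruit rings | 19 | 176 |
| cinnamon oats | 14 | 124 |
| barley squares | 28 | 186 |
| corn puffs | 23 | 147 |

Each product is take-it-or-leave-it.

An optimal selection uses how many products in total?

4

The maximum weekly sales within 113 cm is 1097.
One optimal bundle: granola A + protein crunch + honey loops + cinnamon oats (113 cm).
Any selection reaching 1097 contains exactly 4 products.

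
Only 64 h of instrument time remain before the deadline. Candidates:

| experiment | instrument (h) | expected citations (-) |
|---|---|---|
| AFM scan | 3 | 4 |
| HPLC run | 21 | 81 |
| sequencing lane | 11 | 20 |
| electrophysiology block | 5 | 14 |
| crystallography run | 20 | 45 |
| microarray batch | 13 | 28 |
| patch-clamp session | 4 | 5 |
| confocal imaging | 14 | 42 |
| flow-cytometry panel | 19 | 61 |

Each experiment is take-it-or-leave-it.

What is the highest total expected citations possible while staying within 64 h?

Greedy by ratio would take AFM scan + HPLC run + electrophysiology block + confocal imaging + flow-cytometry panel: 62 h used, total 202.
Replace AFM scan with patch-clamp session: the trade gains 1 net, giving 203 at 63 h.
Every other selection either busts 64 h or fails to beat 203.

203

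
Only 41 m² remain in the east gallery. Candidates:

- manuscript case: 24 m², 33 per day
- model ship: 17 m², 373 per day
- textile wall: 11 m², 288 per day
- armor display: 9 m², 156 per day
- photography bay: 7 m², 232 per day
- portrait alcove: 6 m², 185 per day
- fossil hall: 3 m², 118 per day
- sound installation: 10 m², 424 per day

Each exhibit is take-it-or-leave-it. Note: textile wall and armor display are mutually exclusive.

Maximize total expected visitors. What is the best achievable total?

1247

Best packing: textile wall + photography bay + portrait alcove + fossil hall + sound installation — 37 m², 1247 total.
That's the maximum — no feasible swap from here does better than 1247.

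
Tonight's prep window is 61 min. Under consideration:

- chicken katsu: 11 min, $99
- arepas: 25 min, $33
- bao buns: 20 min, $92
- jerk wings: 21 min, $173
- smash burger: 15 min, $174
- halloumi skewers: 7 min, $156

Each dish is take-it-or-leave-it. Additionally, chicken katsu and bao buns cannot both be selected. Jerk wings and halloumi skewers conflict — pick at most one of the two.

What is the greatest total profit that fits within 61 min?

462

Best packing: chicken katsu + arepas + smash burger + halloumi skewers — 58 min, 462 total.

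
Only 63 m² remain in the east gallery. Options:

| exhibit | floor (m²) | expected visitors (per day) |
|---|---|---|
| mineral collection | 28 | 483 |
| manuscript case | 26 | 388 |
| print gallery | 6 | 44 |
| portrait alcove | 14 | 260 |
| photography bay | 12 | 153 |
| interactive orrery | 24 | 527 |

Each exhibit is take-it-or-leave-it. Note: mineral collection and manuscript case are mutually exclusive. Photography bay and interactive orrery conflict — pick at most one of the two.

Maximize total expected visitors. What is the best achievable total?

Best packing: mineral collection + print gallery + interactive orrery — 58 m², 1054 total.

1054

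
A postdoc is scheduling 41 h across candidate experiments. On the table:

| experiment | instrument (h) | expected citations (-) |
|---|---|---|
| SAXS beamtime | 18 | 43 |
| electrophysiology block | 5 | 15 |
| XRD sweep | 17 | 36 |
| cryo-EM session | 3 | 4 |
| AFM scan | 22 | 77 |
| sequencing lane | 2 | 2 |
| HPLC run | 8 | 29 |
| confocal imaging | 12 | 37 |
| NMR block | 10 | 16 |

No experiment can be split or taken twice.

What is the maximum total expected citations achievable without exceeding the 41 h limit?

Ranking by ratio (expected citations/h): HPLC run 3.62, AFM scan 3.50, confocal imaging 3.08, electrophysiology block 3.00.
Taking the top-ratio experiments first gives electrophysiology block + cryo-EM session + AFM scan + sequencing lane + HPLC run for 127 (40 h).
The 11 h tied up in cryo-EM session and HPLC run is better spent on confocal imaging — total rises to 131 (41 h).
Next best is electrophysiology block + AFM scan + confocal imaging at 129 (39 h) — short by 2.

131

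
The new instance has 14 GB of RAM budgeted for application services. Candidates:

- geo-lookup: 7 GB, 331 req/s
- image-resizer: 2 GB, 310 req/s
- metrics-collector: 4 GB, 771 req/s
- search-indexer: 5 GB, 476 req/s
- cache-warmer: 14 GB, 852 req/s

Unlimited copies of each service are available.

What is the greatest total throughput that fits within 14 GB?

Ranking by ratio (throughput/GB): metrics-collector 192.75, image-resizer 155.00, search-indexer 95.20, cache-warmer 60.86.
Best packing: image-resizer + 3×metrics-collector — 14 GB, 2623 total.
Every other selection either busts 14 GB or fails to beat 2623.

2623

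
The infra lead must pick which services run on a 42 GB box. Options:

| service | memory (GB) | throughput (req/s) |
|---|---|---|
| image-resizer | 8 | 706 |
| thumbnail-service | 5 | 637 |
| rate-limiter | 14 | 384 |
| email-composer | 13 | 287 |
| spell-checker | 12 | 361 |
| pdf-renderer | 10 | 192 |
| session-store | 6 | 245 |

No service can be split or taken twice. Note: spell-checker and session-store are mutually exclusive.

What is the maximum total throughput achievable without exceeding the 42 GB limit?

2088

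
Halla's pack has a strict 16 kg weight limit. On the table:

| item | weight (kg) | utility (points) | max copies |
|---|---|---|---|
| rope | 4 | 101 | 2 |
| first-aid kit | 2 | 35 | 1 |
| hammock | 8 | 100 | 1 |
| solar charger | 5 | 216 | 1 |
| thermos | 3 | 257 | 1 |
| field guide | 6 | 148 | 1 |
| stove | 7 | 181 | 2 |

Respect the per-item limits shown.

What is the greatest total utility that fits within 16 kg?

Ranking by ratio (utility/kg): thermos 85.67, solar charger 43.20, stove 25.86, rope 25.25.
A density-first pass picks solar charger + thermos + stove — 654 at 15 kg.
Dropping stove frees 7 kg; slotting in 2×rope (8 kg) lifts the total to 675 at 16 kg.
That's the maximum — no swap from here does better than 675.

675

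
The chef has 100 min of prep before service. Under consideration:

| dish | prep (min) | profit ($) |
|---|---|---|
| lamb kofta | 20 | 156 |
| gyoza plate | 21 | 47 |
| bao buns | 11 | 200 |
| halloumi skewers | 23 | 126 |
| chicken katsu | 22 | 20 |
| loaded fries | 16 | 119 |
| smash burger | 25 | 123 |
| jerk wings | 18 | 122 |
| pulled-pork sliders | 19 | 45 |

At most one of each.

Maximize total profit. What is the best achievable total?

727

Density check — bao buns 18.18, lamb kofta 7.80, loaded fries 7.44 are the best per min.
The ratio heuristic lands on lamb kofta + bao buns + halloumi skewers + loaded fries + jerk wings (723) but leaves 12 min idle.
Replace loaded fries with smash burger: the trade gains 4 net, giving 727 at 97 min.
The closest alternative, lamb kofta + bao buns + halloumi skewers + loaded fries + smash burger, reaches only 724.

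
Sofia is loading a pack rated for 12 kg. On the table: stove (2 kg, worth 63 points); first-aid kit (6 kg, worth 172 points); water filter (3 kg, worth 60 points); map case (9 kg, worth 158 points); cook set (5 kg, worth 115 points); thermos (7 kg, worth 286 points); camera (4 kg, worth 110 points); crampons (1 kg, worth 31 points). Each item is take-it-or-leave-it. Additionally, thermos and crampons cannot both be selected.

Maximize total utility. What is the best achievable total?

Best packing: stove + water filter + thermos — 12 kg, 409 total.

409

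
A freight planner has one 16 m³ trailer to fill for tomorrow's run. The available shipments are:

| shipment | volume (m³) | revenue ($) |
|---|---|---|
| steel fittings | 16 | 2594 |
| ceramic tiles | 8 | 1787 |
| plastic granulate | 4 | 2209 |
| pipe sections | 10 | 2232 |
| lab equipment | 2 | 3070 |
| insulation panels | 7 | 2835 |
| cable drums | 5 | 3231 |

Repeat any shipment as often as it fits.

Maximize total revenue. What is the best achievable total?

24560

Density check — lab equipment 1535.00, cable drums 646.20, plastic granulate 552.25, insulation panels 405.00 are the best per m³.
Taking 8×lab equipment: 16 m³ used, 24560 in revenue.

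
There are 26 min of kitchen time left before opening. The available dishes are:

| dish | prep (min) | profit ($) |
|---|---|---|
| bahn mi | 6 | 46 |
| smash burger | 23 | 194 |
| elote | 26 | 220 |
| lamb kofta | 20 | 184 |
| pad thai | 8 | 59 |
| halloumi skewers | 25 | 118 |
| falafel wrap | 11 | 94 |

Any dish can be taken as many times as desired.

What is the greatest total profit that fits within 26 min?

230

The ratio ordering already packs tightly: bahn mi + lamb kofta, 26 min, 230.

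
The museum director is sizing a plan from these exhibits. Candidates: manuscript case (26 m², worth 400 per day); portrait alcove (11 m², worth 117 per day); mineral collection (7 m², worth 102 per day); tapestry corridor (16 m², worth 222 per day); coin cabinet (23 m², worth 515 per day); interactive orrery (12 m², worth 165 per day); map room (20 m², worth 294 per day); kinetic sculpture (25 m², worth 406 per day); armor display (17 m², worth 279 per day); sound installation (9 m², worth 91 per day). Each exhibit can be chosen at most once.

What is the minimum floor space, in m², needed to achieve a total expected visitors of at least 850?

Minimise m² subject to total expected visitors ≥ 850.
mineral collection + coin cabinet + armor display reaches 896 using 47 m².
No combination under 47 m² hits 850.

47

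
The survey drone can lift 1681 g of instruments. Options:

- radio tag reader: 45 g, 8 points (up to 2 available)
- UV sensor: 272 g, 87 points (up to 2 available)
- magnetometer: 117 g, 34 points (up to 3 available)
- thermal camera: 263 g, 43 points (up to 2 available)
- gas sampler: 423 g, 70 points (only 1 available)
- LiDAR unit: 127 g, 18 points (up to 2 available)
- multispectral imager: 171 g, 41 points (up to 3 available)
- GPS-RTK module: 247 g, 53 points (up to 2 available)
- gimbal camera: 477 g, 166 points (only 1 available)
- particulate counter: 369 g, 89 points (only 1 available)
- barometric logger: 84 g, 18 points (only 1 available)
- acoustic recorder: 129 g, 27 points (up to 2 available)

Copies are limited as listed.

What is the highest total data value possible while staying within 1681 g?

510

A density-first pass picks radio tag reader + 2×UV sensor + 3×magnetometer + multispectral imager + gimbal camera + barometric logger — 509 at 1672 g.
Replace radio tag reader and barometric logger with acoustic recorder: the trade gains 1 net, giving 510 at 1672 g.
No other feasible combination exceeds 510.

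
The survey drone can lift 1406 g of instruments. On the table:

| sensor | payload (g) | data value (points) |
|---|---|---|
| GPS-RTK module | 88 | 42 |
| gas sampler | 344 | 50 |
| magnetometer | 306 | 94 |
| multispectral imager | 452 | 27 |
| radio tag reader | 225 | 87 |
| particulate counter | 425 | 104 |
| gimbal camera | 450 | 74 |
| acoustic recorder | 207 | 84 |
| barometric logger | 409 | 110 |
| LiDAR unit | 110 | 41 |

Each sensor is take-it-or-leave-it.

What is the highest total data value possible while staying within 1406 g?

458

GPS-RTK module + magnetometer + radio tag reader + acoustic recorder + barometric logger + LiDAR unit uses 1345 of the 1406 g and totals 458.
Next best is GPS-RTK module + magnetometer + radio tag reader + particulate counter + acoustic recorder + LiDAR unit at 452 (1361 g) — short by 6.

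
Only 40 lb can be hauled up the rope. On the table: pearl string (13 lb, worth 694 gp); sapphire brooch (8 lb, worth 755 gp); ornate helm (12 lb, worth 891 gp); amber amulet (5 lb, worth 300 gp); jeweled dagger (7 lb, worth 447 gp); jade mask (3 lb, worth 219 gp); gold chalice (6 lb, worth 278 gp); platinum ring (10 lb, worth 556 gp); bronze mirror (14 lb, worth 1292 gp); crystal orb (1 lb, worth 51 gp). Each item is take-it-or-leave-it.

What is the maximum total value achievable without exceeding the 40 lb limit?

Taking the top-ratio items first gives sapphire brooch + ornate helm + jade mask + bronze mirror + crystal orb for 3208 (38 lb).
Replace jade mask with amber amulet: the trade gains 81 net, giving 3289 at 40 lb.
An exhaustive check of the 1024 subsets confirms 3289.

3289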